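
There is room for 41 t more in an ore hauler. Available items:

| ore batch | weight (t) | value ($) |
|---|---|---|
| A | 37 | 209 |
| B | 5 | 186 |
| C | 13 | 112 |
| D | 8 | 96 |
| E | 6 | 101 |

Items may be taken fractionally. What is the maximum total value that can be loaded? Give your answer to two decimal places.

Sort by value per unit weight and fill in that order.
Ratios (sorted): B 37.20, E 16.83, D 12.00, C 8.62, A 5.65
take B (5 @ 186); take E (6 @ 101); take D (8 @ 96); take C (13 @ 112); take 9/37 of A → 50.84. Capacity used 41/41.
Total value = 545.84

545.84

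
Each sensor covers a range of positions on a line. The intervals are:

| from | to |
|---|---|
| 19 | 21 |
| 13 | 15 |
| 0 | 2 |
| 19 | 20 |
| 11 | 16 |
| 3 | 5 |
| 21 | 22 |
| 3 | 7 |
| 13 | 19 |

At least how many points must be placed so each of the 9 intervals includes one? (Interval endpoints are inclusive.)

By right end: [0,2]  [3,5]  [3,7]  [13,15]  [11,16]  [13,19]  [19,20]  [19,21]  [21,22]
[0,2] uncovered → point at 2; [3,5] uncovered → point at 5; [13,15] uncovered → point at 15; [19,20] uncovered → point at 20; [21,22] uncovered → point at 22.
Points: 2, 5, 15, 20, 22 (5 total).

5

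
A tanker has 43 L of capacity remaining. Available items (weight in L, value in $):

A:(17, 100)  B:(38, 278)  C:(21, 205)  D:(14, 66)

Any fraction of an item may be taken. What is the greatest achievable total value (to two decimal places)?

Ratios (sorted): C 9.76, B 7.32, A 5.88, D 4.71
take C (21 @ 205); take 22/38 of B → 160.95. Capacity used 43/43.
Total value = 365.95

365.95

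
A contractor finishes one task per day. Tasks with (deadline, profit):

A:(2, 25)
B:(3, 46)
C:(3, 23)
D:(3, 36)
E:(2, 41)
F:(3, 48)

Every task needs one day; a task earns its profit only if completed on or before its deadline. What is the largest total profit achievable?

By profit: F(d3,48), B(d3,46), E(d2,41), D(d3,36), A(d2,25), C(d3,23)
F→slot 3; B→slot 2; E→slot 1; D skipped; A skipped; C skipped.
Profit = 41 + 46 + 48 = 135

135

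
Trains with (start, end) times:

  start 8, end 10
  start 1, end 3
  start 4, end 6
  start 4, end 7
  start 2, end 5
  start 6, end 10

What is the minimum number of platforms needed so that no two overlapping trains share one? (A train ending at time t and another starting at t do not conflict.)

Count concurrent intervals with a sweep; the peak is the room count.
Events (time:±→running): 1:+→1 2:+→2 3:-→1 4:+→2 4:+→3 … peak 3.

3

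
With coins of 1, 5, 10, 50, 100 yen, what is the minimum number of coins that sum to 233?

8

233 − 2×100→33 − 3×10→3 − 3×1→0
Total coins = 2 + 3 + 3 = 8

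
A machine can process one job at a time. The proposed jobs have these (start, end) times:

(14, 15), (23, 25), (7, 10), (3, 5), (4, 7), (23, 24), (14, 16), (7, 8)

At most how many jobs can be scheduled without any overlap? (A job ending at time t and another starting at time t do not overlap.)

4

By end time: (3,5), (4,7), (7,8), (7,10), (14,15), (14,16), (23,24), (23,25).
Pick (3,5); next start ≥ 5 → (7,8); next start ≥ 8 → (14,15); next start ≥ 15 → (23,24).
Selected 4 jobs.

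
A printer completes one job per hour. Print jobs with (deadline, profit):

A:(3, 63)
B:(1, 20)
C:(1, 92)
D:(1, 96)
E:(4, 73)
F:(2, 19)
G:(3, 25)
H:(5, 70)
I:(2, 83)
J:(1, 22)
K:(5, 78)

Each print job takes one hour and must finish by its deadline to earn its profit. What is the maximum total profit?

By profit: D(d1,96), C(d1,92), I(d2,83), K(d5,78), E(d4,73), H(d5,70), A(d3,63), G(d3,25), J(d1,22), B(d1,20), F(d2,19)
D→slot 1; C skipped; I→slot 2; K→slot 5; E→slot 4; H→slot 3; A skipped; G skipped; J skipped; B skipped; F skipped.
Profit = 96 + 83 + 70 + 73 + 78 = 400

400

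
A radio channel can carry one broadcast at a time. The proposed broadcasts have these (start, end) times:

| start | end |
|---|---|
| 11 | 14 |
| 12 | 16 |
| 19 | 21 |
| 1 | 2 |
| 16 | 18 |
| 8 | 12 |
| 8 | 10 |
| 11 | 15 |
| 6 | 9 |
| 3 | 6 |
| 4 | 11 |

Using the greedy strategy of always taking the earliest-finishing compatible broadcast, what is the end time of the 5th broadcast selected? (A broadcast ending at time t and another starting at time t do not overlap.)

Sort by end time and greedily take each interval whose start is ≥ the last chosen end.
By end time: (1,2), (3,6), (6,9), (8,10), (4,11), (8,12), (11,14), (11,15), (12,16), (16,18), (19,21).
Pick (1,2); next start ≥ 2 → (3,6); next start ≥ 6 → (6,9); next start ≥ 9 → (11,14); next start ≥ 14 → (16,18); next start ≥ 18 → (19,21).
Selected: (1,2) (3,6) (6,9) (11,14) (16,18) (19,21)

18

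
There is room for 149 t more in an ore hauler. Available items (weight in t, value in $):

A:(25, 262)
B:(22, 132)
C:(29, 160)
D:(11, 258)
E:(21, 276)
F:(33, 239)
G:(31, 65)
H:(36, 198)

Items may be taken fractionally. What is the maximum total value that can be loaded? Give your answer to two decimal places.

1371.00

Greedy by value/weight ratio, highest first.
Ratios (sorted): D 23.45, E 13.14, A 10.48, F 7.24, B 6.00, C 5.52, H 5.50, G 2.10
take D (11 @ 258); take E (21 @ 276); take A (25 @ 262); take F (33 @ 239); take B (22 @ 132); take C (29 @ 160); take 8/36 of H → 44.00. Capacity used 149/149.
Total value = 1371.00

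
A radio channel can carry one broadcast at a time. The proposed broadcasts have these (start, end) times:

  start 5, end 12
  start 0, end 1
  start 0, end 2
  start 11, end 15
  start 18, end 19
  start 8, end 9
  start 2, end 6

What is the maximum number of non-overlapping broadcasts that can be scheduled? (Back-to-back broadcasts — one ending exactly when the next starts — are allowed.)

Sort by end time and greedily take each interval whose start is ≥ the last chosen end.
By end time: (0,1), (0,2), (2,6), (8,9), (5,12), (11,15), (18,19).
Pick (0,1); next start ≥ 1 → (2,6); next start ≥ 6 → (8,9); next start ≥ 9 → (11,15); next start ≥ 15 → (18,19).
Selected 5 broadcasts.

5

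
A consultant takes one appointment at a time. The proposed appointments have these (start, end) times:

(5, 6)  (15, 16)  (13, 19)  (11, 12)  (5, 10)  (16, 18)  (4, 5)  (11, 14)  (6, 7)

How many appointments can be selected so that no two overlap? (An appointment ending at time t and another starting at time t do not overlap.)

Greedy by earliest finish: after sorting by end time, pick each interval compatible with the last pick.
By end time: (4,5), (5,6), (6,7), (5,10), (11,12), (11,14), (15,16), (16,18), (13,19).
Pick (4,5); next start ≥ 5 → (5,6); next start ≥ 6 → (6,7); next start ≥ 7 → (11,12); next start ≥ 12 → (15,16); next start ≥ 16 → (16,18).
Selected 6 appointments.

6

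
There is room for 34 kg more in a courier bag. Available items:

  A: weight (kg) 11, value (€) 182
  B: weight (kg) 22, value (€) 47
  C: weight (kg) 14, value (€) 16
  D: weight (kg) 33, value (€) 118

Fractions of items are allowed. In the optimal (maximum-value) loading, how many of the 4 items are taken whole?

Order: A (182/11=16.55) > D (118/33=3.58) > B (47/22=2.14) > C (16/14=1.14)
Fill: take A (11 @ 182) → take 23/33 of D → 82.24; 34/34 used.
1 item(s) taken whole; one partial (take 23/33 of D).

1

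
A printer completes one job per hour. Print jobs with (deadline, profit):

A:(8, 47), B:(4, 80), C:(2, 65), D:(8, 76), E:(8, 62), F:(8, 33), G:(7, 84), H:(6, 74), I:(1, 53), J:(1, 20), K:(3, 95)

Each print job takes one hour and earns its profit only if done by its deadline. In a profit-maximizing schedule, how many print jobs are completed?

8

Profit order: K=95 G=84 B=80 D=76 H=74 C=65 E=62 I=53 A=47 F=33 J=20
Assign: K→slot 3, G→slot 7, B→slot 4, D→slot 8, H→slot 6, C→slot 2, E→slot 5, I→slot 1, A skipped, F skipped, J skipped.
Slots: [1:I] [2:C] [3:K] [4:B] [5:E] [6:H] [7:G] [8:D]
8 of 11 scheduled.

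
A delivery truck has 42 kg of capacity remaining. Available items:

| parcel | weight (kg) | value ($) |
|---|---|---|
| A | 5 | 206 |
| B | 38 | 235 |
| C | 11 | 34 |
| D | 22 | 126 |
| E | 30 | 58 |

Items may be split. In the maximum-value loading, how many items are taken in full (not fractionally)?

Order: A (206/5=41.20) > B (235/38=6.18) > D (126/22=5.73) > C (34/11=3.09) > E (58/30=1.93)
Fill: take A (5 @ 206) → take 37/38 of B → 228.82; 42/42 used.
1 item(s) taken whole; one partial (take 37/38 of B).

1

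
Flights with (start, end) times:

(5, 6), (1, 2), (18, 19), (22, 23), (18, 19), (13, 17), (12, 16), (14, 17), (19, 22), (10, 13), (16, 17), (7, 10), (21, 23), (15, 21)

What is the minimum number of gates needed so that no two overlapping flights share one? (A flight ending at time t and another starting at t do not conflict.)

4

starts: [1, 5, 7, 10, 12, 13, 14, 15, 16, 18, 18, 19, 21, 22]
ends:   [2, 6, 10, 13, 16, 17, 17, 17, 19, 19, 21, 22, 23, 23]
s1→1 e2→0 s5→1 e6→0 s7→1 e10→0 s10→1 s12→2 e13→1 s13→2 s14→3 s15→4  — peak 4.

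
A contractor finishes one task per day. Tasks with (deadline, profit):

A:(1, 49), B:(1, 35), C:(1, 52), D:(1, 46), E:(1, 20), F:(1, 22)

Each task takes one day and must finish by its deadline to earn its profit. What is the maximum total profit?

52

By profit: C(d1,52), A(d1,49), D(d1,46), B(d1,35), F(d1,22), E(d1,20)
C→slot 1; A skipped; D skipped; B skipped; F skipped; E skipped.
Profit = 52 = 52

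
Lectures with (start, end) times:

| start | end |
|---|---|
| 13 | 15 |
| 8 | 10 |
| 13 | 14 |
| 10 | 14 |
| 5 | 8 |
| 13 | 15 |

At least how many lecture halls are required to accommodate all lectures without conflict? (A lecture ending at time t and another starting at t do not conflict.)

starts: [5, 8, 10, 13, 13, 13]
ends:   [8, 10, 14, 14, 15, 15]
s5→1 e8→0 s8→1 e10→0 s10→1 s13→2 s13→3 s13→4  — peak 4.

4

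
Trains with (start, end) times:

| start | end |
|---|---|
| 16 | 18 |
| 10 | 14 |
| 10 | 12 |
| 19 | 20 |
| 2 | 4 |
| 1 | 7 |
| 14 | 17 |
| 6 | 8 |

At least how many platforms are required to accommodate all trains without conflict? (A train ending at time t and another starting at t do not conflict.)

Events (time:±→running): 1:+→1 2:+→2 … peak 2.

2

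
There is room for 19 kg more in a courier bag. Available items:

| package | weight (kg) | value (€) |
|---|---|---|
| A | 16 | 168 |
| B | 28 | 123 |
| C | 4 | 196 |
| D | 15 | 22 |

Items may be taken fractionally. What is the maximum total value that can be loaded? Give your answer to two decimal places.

353.50

Ratios (sorted): C 49.00, A 10.50, B 4.39, D 1.47
take C (4 @ 196); take 15/16 of A → 157.50. Capacity used 19/19.
Total value = 353.50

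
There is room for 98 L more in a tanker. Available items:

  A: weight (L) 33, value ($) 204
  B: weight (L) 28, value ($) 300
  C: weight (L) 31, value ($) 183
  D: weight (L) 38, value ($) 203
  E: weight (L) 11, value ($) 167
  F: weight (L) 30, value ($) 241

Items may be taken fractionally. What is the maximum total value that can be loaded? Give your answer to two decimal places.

Sort by value per unit weight and fill in that order.
Ratios (sorted): E 15.18, B 10.71, F 8.03, A 6.18, C 5.90, D 5.34
take E (11 @ 167); take B (28 @ 300); take F (30 @ 241); take 29/33 of A → 179.27. Capacity used 98/98.
Total value = 887.27

887.27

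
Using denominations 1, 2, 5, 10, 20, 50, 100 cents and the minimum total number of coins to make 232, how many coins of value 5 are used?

Greedy: take as many of the largest coin as possible, then repeat with the remainder.
232 = 2×100 + 1×20 + 1×10 + 1×2
Count of 5: 0

0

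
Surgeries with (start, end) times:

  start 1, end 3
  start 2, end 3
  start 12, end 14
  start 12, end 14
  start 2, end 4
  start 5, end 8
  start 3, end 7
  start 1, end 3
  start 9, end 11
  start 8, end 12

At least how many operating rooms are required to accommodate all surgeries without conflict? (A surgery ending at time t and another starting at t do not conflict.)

4

starts: [1, 1, 2, 2, 3, 5, 8, 9, 12, 12]
ends:   [3, 3, 3, 4, 7, 8, 11, 12, 14, 14]
s1→1 s1→2 s2→3 s2→4  — peak 4.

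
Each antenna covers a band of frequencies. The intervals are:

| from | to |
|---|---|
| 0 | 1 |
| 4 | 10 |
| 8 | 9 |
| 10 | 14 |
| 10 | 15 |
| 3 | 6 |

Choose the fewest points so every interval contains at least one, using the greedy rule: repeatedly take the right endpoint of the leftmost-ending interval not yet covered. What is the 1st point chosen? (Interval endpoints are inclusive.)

Process intervals by earliest right end; each time one isn't hit yet, stab at its right endpoint.
Sorted: [0,1] [3,6] [8,9] [4,10] [10,14] [10,15]
{[0,1]} hit by 1; {[3,6]} hit by 6; {[8,9],[4,10]} hit by 9; {[10,14],[10,15]} hit by 14.
Points: 1, 6, 9, 14 (4 total).

1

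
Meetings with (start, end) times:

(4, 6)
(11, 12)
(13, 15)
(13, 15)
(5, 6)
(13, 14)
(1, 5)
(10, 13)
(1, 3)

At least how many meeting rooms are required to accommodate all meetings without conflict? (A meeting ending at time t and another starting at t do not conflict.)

Count concurrent intervals with a sweep; the peak is the room count.
Events (time:±→running): 1:+→1 1:+→2 3:-→1 4:+→2 5:-→1 5:+→2 6:-→1 6:-→0 10:+→1 11:+→2 12:-→1 13:-→0 13:+→1 13:+→2 13:+→3 … peak 3.

3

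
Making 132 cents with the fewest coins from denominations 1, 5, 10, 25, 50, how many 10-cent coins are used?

Greedy: take as many of the largest coin as possible, then repeat with the remainder.
132 − 2×50→32 − 1×25→7 − 1×5→2 − 2×1→0
Count of 10: 0

0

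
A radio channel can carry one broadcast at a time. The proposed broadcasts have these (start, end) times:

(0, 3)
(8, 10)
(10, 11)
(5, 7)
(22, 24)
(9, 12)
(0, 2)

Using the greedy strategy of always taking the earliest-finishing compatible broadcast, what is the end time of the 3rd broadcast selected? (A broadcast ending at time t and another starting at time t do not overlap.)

By end time: (0,2), (0,3), (5,7), (8,10), (10,11), (9,12), (22,24).
Pick (0,2); next start ≥ 2 → (5,7); next start ≥ 7 → (8,10); next start ≥ 10 → (10,11); next start ≥ 11 → (22,24).
Selected: (0,2) (5,7) (8,10) (10,11) (22,24)

10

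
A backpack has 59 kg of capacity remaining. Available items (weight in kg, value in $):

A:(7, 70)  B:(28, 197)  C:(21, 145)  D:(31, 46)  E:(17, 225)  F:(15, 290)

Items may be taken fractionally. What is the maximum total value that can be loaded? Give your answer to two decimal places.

Order: F (290/15=19.33) > E (225/17=13.24) > A (70/7=10.00) > B (197/28=7.04) > C (145/21=6.90) > D (46/31=1.48)
Fill: take F (15 @ 290) → take E (17 @ 225) → take A (7 @ 70) → take 20/28 of B → 140.71; 59/59 used.
Total value = 725.71

725.71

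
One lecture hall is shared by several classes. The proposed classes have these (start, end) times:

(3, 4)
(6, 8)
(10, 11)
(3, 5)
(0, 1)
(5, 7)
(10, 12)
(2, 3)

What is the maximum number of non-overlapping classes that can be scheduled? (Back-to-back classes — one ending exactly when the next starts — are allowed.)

5

Order by finish time; keep every interval that doesn't clash with the previous kept one.
By end time: (0,1), (2,3), (3,4), (3,5), (5,7), (6,8), (10,11), (10,12).
Pick (0,1); next start ≥ 1 → (2,3); next start ≥ 3 → (3,4); next start ≥ 4 → (5,7); next start ≥ 7 → (10,11).
Selected 5 classes.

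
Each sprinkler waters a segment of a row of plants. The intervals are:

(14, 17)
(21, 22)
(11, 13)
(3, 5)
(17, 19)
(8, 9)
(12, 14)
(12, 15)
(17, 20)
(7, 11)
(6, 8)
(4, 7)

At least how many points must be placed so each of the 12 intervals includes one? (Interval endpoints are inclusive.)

Sort by right endpoint; whenever an interval is uncovered, place a point at its right end.
By right end: [3,5]  [4,7]  [6,8]  [8,9]  [7,11]  [11,13]  [12,14]  [12,15]  [14,17]  [17,19]  [17,20]  [21,22]
[3,5] uncovered → point at 5; [6,8] uncovered → point at 8; [11,13] uncovered → point at 13; [14,17] uncovered → point at 17; [21,22] uncovered → point at 22.
Points: 5, 8, 13, 17, 22 (5 total).

5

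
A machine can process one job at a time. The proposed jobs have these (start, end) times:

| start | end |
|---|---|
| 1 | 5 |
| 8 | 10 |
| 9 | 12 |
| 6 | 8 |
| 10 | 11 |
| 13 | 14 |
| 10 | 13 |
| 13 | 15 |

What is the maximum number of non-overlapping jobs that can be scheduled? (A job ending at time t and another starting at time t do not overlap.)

Order by finish time; keep every interval that doesn't clash with the previous kept one.
By end time: (1,5), (6,8), (8,10), (10,11), (9,12), (10,13), (13,14), (13,15).
Pick (1,5); next start ≥ 5 → (6,8); next start ≥ 8 → (8,10); next start ≥ 10 → (10,11); next start ≥ 11 → (13,14).
Selected 5 jobs.

5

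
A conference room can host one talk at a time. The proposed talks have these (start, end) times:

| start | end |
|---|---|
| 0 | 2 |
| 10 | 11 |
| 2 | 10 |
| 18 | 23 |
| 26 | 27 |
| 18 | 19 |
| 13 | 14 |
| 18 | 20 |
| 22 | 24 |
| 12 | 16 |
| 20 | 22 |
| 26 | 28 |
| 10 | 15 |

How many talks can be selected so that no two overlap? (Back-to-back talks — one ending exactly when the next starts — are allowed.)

8

Greedy by earliest finish: after sorting by end time, pick each interval compatible with the last pick.
By end time: (0,2), (2,10), (10,11), (13,14), (10,15), (12,16), (18,19), (18,20), (20,22), (18,23), (22,24), (26,27), (26,28).
Pick (0,2); next start ≥ 2 → (2,10); next start ≥ 10 → (10,11); next start ≥ 11 → (13,14); next start ≥ 14 → (18,19); next start ≥ 19 → (20,22); next start ≥ 22 → (22,24); next start ≥ 24 → (26,27).
Selected 8 talks.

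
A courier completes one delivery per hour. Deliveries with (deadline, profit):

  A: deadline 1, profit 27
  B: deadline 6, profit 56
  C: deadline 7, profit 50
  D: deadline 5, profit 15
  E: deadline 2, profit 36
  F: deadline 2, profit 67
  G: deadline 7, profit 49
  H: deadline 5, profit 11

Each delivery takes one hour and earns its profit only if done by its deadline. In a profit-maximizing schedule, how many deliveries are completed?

7

Take jobs in profit order; each goes to the latest open slot no later than its deadline.
Profit order: F=67 B=56 C=50 G=49 E=36 A=27 D=15 H=11
Assign: F→slot 2, B→slot 6, C→slot 7, G→slot 5, E→slot 1, A skipped, D→slot 4, H→slot 3.
Slots: [1:E] [2:F] [3:H] [4:D] [5:G] [6:B] [7:C]
7 of 8 scheduled.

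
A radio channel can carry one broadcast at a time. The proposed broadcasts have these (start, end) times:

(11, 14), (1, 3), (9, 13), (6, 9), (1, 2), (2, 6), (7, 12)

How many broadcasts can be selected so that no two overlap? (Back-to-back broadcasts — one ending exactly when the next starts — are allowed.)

Greedy by earliest finish: after sorting by end time, pick each interval compatible with the last pick.
Sorted by end: (1,2)  (1,3)  (2,6)  (6,9)  (7,12)  (9,13)  (11,14)
take (1,2); take (2,6); take (6,9); take (9,13); skip (11,14).
Selected 4 broadcasts.

4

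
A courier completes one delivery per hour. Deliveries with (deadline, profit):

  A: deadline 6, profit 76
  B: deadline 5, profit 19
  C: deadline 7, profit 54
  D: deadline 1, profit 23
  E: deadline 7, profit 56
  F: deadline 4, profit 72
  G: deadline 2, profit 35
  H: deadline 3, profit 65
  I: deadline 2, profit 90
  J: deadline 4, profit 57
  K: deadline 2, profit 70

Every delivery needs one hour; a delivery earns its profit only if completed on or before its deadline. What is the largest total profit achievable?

483

By profit: I(d2,90), A(d6,76), F(d4,72), K(d2,70), H(d3,65), J(d4,57), E(d7,56), C(d7,54), G(d2,35), D(d1,23), B(d5,19)
I→slot 2; A→slot 6; F→slot 4; K→slot 1; H→slot 3; J skipped; E→slot 7; C→slot 5; G skipped; D skipped; B skipped.
Profit = 70 + 90 + 65 + 72 + 54 + 76 + 56 = 483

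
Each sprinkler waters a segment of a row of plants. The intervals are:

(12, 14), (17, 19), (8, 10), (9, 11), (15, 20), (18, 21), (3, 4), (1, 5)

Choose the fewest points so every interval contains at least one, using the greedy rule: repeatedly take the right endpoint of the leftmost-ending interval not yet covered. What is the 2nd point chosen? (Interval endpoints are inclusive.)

10

Sort by right endpoint; whenever an interval is uncovered, place a point at its right end.
By right end: [3,4]  [1,5]  [8,10]  [9,11]  [12,14]  [17,19]  [15,20]  [18,21]
[3,4] uncovered → point at 4; [8,10] uncovered → point at 10; [12,14] uncovered → point at 14; [17,19] uncovered → point at 19.
Points: 4, 10, 14, 19 (4 total).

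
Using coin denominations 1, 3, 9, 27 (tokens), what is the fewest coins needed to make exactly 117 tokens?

Greedy: take as many of the largest coin as possible, then repeat with the remainder.
117 − 4×27→9 − 1×9→0
Total coins = 4 + 1 = 5

5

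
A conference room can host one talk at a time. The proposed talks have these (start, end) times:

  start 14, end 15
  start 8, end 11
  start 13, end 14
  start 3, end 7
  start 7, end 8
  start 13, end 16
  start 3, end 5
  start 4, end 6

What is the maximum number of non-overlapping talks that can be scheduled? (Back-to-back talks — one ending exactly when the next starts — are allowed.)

5

Order by finish time; keep every interval that doesn't clash with the previous kept one.
By end time: (3,5), (4,6), (3,7), (7,8), (8,11), (13,14), (14,15), (13,16).
Pick (3,5); next start ≥ 5 → (7,8); next start ≥ 8 → (8,11); next start ≥ 11 → (13,14); next start ≥ 14 → (14,15).
Selected 5 talks.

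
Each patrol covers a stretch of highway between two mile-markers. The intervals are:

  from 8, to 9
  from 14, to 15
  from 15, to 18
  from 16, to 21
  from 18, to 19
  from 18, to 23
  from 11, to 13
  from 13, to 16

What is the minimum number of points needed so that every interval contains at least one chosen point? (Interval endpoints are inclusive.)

4

Sorted: [8,9] [11,13] [14,15] [13,16] [15,18] [18,19] [16,21] [18,23]
{[8,9]} hit by 9; {[11,13]} hit by 13; {[14,15],[13,16],[15,18]} hit by 15; {[18,19],[16,21],[18,23]} hit by 19.
Points: 9, 13, 15, 19 (4 total).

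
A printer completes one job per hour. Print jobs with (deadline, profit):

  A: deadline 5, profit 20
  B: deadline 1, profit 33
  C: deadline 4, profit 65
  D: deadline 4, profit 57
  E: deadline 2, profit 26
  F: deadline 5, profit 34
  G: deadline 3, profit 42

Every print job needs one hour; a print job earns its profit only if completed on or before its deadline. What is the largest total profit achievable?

231

By profit: C(d4,65), D(d4,57), G(d3,42), F(d5,34), B(d1,33), E(d2,26), A(d5,20)
C→slot 4; D→slot 3; G→slot 2; F→slot 5; B→slot 1; E skipped; A skipped.
Profit = 33 + 42 + 57 + 65 + 34 = 231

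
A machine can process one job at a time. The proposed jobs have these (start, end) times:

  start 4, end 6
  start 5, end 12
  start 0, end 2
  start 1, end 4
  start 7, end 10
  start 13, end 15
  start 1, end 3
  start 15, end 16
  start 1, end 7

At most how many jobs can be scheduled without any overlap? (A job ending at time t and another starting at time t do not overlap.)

Order by finish time; keep every interval that doesn't clash with the previous kept one.
By end time: (0,2), (1,3), (1,4), (4,6), (1,7), (7,10), (5,12), (13,15), (15,16).
Pick (0,2); next start ≥ 2 → (4,6); next start ≥ 6 → (7,10); next start ≥ 10 → (13,15); next start ≥ 15 → (15,16).
Selected 5 jobs.

5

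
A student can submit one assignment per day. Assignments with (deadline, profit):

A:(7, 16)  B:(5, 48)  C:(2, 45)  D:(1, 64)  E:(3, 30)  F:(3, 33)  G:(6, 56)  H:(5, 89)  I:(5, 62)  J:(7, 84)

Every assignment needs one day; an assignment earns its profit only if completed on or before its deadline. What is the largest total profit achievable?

Profit order: H=89 J=84 D=64 I=62 G=56 B=48 C=45 F=33 E=30 A=16
Assign: H→slot 5, J→slot 7, D→slot 1, I→slot 4, G→slot 6, B→slot 3, C→slot 2, F skipped, E skipped, A skipped.
Slots: [1:D] [2:C] [3:B] [4:I] [5:H] [6:G] [7:J]
Profit = 64 + 45 + 48 + 62 + 89 + 56 + 84 = 448

448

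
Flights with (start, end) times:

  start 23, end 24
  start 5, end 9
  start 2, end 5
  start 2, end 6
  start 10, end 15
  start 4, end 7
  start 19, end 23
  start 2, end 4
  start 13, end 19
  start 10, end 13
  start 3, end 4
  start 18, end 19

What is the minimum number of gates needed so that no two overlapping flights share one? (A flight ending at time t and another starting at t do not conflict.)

The answer is the maximum number of intervals overlapping at any instant.
starts: [2, 2, 2, 3, 4, 5, 10, 10, 13, 18, 19, 23]
ends:   [4, 4, 5, 6, 7, 9, 13, 15, 19, 19, 23, 24]
s2→1 s2→2 s2→3 s3→4  — peak 4.

4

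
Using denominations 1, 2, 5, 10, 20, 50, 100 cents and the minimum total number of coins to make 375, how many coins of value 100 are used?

3

Use the largest denomination that fits, subtract, and repeat.
375 − 3×100→75 − 1×50→25 − 1×20→5 − 1×5→0
Count of 100: 3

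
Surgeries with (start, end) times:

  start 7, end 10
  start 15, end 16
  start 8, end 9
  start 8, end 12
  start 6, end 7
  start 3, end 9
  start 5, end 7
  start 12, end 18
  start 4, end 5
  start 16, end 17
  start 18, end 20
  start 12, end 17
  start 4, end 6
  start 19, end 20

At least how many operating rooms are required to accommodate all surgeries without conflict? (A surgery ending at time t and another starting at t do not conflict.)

Count concurrent intervals with a sweep; the peak is the room count.
Events (time:±→running): 3:+→1 4:+→2 4:+→3 5:-→2 5:+→3 6:-→2 6:+→3 7:-→2 7:-→1 7:+→2 8:+→3 8:+→4 … peak 4.

4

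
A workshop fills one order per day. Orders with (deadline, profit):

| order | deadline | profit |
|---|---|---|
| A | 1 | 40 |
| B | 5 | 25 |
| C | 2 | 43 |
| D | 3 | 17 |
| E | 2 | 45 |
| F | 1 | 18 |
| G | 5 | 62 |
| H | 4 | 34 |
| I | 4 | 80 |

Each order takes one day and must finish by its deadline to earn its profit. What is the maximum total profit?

264

Take jobs in profit order; each goes to the latest open slot no later than its deadline.
By profit: I(d4,80), G(d5,62), E(d2,45), C(d2,43), A(d1,40), H(d4,34), B(d5,25), F(d1,18), D(d3,17)
I→slot 4; G→slot 5; E→slot 2; C→slot 1; A skipped; H→slot 3; B skipped; F skipped; D skipped.
Profit = 43 + 45 + 34 + 80 + 62 = 264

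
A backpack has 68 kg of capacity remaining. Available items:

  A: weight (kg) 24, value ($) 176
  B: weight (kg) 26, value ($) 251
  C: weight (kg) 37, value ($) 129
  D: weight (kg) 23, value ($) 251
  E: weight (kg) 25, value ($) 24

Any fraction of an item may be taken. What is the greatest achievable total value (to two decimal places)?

Ratios (sorted): D 10.91, B 9.65, A 7.33, C 3.49, E 0.96
take D (23 @ 251); take B (26 @ 251); take 19/24 of A → 139.33. Capacity used 68/68.
Total value = 641.33

641.33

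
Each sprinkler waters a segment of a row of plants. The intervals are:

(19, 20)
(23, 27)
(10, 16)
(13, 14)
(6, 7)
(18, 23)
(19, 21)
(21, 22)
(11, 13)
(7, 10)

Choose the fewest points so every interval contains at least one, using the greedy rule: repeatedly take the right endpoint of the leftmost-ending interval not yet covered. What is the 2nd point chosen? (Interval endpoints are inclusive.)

13

Process intervals by earliest right end; each time one isn't hit yet, stab at its right endpoint.
Sorted: [6,7] [7,10] [11,13] [13,14] [10,16] [19,20] [19,21] [21,22] [18,23] [23,27]
{[6,7],[7,10]} hit by 7; {[11,13],[13,14],[10,16]} hit by 13; {[19,20],[19,21]} hit by 20; {[21,22],[18,23]} hit by 22; {[23,27]} hit by 27.
Points: 7, 13, 20, 22, 27 (5 total).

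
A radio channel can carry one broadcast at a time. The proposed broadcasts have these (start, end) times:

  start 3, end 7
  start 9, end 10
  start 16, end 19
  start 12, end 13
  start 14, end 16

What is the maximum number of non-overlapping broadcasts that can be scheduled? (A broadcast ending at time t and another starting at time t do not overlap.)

5

By end time: (3,7), (9,10), (12,13), (14,16), (16,19).
Pick (3,7); next start ≥ 7 → (9,10); next start ≥ 10 → (12,13); next start ≥ 13 → (14,16); next start ≥ 16 → (16,19).
Selected 5 broadcasts.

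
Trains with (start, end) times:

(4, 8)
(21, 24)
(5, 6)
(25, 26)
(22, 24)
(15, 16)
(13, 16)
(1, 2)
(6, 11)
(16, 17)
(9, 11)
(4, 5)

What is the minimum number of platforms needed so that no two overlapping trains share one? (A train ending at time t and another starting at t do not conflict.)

Events (time:±→running): 1:+→1 2:-→0 4:+→1 4:+→2 … peak 2.

2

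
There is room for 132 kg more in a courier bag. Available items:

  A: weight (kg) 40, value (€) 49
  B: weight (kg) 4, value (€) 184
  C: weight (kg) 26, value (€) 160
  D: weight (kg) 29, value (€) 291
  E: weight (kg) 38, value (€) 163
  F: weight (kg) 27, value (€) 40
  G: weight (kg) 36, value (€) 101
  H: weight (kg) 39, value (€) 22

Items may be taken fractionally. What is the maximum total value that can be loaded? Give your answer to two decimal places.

Sort by value per unit weight and fill in that order.
Ratios (sorted): B 46.00, D 10.03, C 6.15, E 4.29, G 2.81, F 1.48, A 1.23, H 0.56
take B (4 @ 184); take D (29 @ 291); take C (26 @ 160); take E (38 @ 163); take 35/36 of G → 98.19. Capacity used 132/132.
Total value = 896.19

896.19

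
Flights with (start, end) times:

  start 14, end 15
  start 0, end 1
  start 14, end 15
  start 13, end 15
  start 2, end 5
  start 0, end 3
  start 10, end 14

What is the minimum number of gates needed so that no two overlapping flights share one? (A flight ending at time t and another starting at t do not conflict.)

3

The answer is the maximum number of intervals overlapping at any instant.
starts: [0, 0, 2, 10, 13, 14, 14]
ends:   [1, 3, 5, 14, 15, 15, 15]
s0→1 s0→2 e1→1 s2→2 e3→1 e5→0 s10→1 s13→2 e14→1 s14→2 s14→3  — peak 3.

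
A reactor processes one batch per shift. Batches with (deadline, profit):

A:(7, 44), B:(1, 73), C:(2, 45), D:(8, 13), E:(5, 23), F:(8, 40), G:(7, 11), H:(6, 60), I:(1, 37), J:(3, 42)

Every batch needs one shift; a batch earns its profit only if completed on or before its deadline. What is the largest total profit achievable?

Profit order: B=73 H=60 C=45 A=44 J=42 F=40 I=37 E=23 D=13 G=11
Assign: B→slot 1, H→slot 6, C→slot 2, A→slot 7, J→slot 3, F→slot 8, I skipped, E→slot 5, D→slot 4, G skipped.
Slots: [1:B] [2:C] [3:J] [4:D] [5:E] [6:H] [7:A] [8:F]
Profit = 73 + 45 + 42 + 13 + 23 + 60 + 44 + 40 = 340

340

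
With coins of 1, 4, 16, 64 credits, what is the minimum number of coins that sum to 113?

113 = 1×64 + 3×16 + 1×1
Total coins = 1 + 3 + 1 = 5

5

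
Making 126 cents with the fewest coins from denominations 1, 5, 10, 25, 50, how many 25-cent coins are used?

Greedy: take as many of the largest coin as possible, then repeat with the remainder.
126 = 2×50 + 1×25 + 1×1
Count of 25: 1

1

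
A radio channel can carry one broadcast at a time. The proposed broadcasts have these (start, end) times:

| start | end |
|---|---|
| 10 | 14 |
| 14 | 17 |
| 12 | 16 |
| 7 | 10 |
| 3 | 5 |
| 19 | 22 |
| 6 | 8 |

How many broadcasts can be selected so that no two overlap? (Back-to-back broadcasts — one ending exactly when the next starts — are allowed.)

5

By end time: (3,5), (6,8), (7,10), (10,14), (12,16), (14,17), (19,22).
Pick (3,5); next start ≥ 5 → (6,8); next start ≥ 8 → (10,14); next start ≥ 14 → (14,17); next start ≥ 17 → (19,22).
Selected 5 broadcasts.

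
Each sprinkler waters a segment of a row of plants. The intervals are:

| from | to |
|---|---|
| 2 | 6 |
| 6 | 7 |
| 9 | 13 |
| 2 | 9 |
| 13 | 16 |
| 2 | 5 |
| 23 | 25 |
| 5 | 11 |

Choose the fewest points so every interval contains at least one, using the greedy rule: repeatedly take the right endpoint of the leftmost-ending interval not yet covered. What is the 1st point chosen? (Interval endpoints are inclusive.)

5

Process intervals by earliest right end; each time one isn't hit yet, stab at its right endpoint.
By right end: [2,5]  [2,6]  [6,7]  [2,9]  [5,11]  [9,13]  [13,16]  [23,25]
[2,5] uncovered → point at 5; [6,7] uncovered → point at 7; [9,13] uncovered → point at 13; [23,25] uncovered → point at 25.
Points: 5, 7, 13, 25 (4 total).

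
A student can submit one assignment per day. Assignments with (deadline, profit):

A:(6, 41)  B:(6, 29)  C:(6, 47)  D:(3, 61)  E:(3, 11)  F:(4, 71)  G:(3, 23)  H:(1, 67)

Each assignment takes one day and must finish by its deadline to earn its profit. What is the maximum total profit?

By profit: F(d4,71), H(d1,67), D(d3,61), C(d6,47), A(d6,41), B(d6,29), G(d3,23), E(d3,11)
F→slot 4; H→slot 1; D→slot 3; C→slot 6; A→slot 5; B→slot 2; G skipped; E skipped.
Profit = 67 + 29 + 61 + 71 + 41 + 47 = 316

316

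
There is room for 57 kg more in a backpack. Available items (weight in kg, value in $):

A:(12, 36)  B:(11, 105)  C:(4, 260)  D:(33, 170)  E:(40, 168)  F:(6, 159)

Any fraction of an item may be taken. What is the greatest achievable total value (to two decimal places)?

706.60

Order: C (260/4=65.00) > F (159/6=26.50) > B (105/11=9.55) > D (170/33=5.15) > E (168/40=4.20) > A (36/12=3.00)
Fill: take C (4 @ 260) → take F (6 @ 159) → take B (11 @ 105) → take D (33 @ 170) → take 3/40 of E → 12.60; 57/57 used.
Total value = 706.60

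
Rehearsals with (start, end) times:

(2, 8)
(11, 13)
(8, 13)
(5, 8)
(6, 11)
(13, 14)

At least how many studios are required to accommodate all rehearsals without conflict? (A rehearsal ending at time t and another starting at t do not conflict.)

The answer is the maximum number of intervals overlapping at any instant.
starts: [2, 5, 6, 8, 11, 13]
ends:   [8, 8, 11, 13, 13, 14]
s2→1 s5→2 s6→3  — peak 3.

3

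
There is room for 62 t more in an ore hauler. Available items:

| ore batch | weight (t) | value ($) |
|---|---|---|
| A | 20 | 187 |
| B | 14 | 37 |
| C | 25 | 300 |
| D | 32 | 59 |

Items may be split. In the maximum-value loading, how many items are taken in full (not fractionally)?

Greedy by value/weight ratio, highest first.
Ratios (sorted): C 12.00, A 9.35, B 2.64, D 1.84
take C (25 @ 300); take A (20 @ 187); take B (14 @ 37); take 3/32 of D → 5.53. Capacity used 62/62.
3 item(s) taken whole; one partial (take 3/32 of D).

3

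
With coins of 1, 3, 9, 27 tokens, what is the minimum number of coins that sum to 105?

7

105 − 3×27→24 − 2×9→6 − 2×3→0
Total coins = 3 + 2 + 2 = 7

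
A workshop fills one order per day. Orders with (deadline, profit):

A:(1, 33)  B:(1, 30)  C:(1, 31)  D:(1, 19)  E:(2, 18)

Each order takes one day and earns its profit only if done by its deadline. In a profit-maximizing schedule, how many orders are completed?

Take jobs in profit order; each goes to the latest open slot no later than its deadline.
By profit: A(d1,33), C(d1,31), B(d1,30), D(d1,19), E(d2,18)
A→slot 1; C skipped; B skipped; D skipped; E→slot 2.
2 of 5 scheduled.

2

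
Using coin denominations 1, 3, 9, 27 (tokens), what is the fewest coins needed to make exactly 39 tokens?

39 = 1×27 + 1×9 + 1×3
Total coins = 1 + 1 + 1 = 3

3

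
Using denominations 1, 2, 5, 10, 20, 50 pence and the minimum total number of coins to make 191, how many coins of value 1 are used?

Greedy: take as many of the largest coin as possible, then repeat with the remainder.
191 − 3×50→41 − 2×20→1 − 1×1→0
Count of 1: 1

1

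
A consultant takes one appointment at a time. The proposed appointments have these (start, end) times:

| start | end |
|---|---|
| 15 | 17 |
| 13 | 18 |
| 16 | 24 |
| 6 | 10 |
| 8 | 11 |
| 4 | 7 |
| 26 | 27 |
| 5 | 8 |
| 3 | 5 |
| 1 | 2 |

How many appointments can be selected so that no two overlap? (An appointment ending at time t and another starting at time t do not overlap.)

By end time: (1,2), (3,5), (4,7), (5,8), (6,10), (8,11), (15,17), (13,18), (16,24), (26,27).
Pick (1,2); next start ≥ 2 → (3,5); next start ≥ 5 → (5,8); next start ≥ 8 → (8,11); next start ≥ 11 → (15,17); next start ≥ 17 → (26,27).
Selected 6 appointments.

6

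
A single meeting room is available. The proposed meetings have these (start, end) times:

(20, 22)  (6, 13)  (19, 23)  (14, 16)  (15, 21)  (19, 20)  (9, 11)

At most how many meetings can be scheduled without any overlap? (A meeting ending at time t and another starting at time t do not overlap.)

Sorted by end: (9,11)  (6,13)  (14,16)  (19,20)  (15,21)  (20,22)  (19,23)
take (9,11); take (14,16); take (19,20); skip (15,21); take (20,22).
Selected 4 meetings.

4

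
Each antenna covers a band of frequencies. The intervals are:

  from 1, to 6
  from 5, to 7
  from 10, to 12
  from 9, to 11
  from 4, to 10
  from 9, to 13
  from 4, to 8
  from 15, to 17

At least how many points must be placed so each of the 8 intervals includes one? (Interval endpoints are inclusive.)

3

Process intervals by earliest right end; each time one isn't hit yet, stab at its right endpoint.
By right end: [1,6]  [5,7]  [4,8]  [4,10]  [9,11]  [10,12]  [9,13]  [15,17]
[1,6] uncovered → point at 6; [9,11] uncovered → point at 11; [15,17] uncovered → point at 17.
Points: 6, 11, 17 (3 total).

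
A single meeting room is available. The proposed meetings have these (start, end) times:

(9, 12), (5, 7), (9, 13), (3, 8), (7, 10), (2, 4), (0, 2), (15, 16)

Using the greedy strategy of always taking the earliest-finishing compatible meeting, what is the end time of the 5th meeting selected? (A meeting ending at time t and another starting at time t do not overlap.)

Greedy by earliest finish: after sorting by end time, pick each interval compatible with the last pick.
Sorted by end: (0,2)  (2,4)  (5,7)  (3,8)  (7,10)  (9,12)  (9,13)  (15,16)
take (0,2); take (2,4); take (5,7); take (7,10); take (15,16).
Selected: (0,2) (2,4) (5,7) (7,10) (15,16)

16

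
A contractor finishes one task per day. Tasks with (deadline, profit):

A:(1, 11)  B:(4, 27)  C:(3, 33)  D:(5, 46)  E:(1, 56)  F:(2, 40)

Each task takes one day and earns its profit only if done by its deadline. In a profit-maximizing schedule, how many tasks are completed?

By profit: E(d1,56), D(d5,46), F(d2,40), C(d3,33), B(d4,27), A(d1,11)
E→slot 1; D→slot 5; F→slot 2; C→slot 3; B→slot 4; A skipped.
5 of 6 scheduled.

5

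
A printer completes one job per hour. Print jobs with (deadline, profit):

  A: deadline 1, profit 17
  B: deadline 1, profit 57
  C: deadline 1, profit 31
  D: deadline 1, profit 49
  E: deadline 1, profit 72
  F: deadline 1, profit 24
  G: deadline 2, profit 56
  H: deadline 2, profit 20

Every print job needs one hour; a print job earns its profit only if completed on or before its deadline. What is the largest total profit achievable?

Take jobs in profit order; each goes to the latest open slot no later than its deadline.
Profit order: E=72 B=57 G=56 D=49 C=31 F=24 H=20 A=17
Assign: E→slot 1, B skipped, G→slot 2, D skipped, C skipped, F skipped, H skipped, A skipped.
Slots: [1:E] [2:G]
Profit = 72 + 56 = 128

128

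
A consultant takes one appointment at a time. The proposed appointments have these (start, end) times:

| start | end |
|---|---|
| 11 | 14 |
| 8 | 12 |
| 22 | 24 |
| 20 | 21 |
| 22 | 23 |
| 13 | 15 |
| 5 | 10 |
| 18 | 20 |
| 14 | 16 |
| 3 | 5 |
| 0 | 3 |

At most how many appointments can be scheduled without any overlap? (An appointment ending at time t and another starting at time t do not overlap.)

8

Greedy by earliest finish: after sorting by end time, pick each interval compatible with the last pick.
Sorted by end: (0,3)  (3,5)  (5,10)  (8,12)  (11,14)  (13,15)  (14,16)  (18,20)  (20,21)  (22,23)  (22,24)
take (0,3); take (3,5); take (5,10); take (11,14); skip (13,15); take (14,16); take (18,20); take (20,21); take (22,23).
Selected 8 appointments.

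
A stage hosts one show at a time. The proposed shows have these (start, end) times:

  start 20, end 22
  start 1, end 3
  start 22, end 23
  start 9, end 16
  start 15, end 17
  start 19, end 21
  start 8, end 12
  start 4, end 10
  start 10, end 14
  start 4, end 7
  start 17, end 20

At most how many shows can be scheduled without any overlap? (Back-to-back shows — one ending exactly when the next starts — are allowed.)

7

Order by finish time; keep every interval that doesn't clash with the previous kept one.
By end time: (1,3), (4,7), (4,10), (8,12), (10,14), (9,16), (15,17), (17,20), (19,21), (20,22), (22,23).
Pick (1,3); next start ≥ 3 → (4,7); next start ≥ 7 → (8,12); next start ≥ 12 → (15,17); next start ≥ 17 → (17,20); next start ≥ 20 → (20,22); next start ≥ 22 → (22,23).
Selected 7 shows.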